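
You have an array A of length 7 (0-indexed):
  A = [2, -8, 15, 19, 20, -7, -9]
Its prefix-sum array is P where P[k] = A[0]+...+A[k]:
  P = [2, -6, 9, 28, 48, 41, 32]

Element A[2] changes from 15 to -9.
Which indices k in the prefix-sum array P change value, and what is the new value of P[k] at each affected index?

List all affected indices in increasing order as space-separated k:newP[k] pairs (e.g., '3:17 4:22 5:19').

Answer: 2:-15 3:4 4:24 5:17 6:8

Derivation:
P[k] = A[0] + ... + A[k]
P[k] includes A[2] iff k >= 2
Affected indices: 2, 3, ..., 6; delta = -24
  P[2]: 9 + -24 = -15
  P[3]: 28 + -24 = 4
  P[4]: 48 + -24 = 24
  P[5]: 41 + -24 = 17
  P[6]: 32 + -24 = 8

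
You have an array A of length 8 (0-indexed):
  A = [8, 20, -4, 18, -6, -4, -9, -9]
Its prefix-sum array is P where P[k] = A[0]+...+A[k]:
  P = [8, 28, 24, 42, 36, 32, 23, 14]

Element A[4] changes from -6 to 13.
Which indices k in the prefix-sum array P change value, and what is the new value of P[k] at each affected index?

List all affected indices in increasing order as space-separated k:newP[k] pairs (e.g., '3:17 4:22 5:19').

P[k] = A[0] + ... + A[k]
P[k] includes A[4] iff k >= 4
Affected indices: 4, 5, ..., 7; delta = 19
  P[4]: 36 + 19 = 55
  P[5]: 32 + 19 = 51
  P[6]: 23 + 19 = 42
  P[7]: 14 + 19 = 33

Answer: 4:55 5:51 6:42 7:33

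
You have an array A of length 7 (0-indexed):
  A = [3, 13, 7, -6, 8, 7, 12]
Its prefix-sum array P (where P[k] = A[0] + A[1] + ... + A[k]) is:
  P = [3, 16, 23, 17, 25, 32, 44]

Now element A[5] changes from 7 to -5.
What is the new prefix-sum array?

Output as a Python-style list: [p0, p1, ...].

Answer: [3, 16, 23, 17, 25, 20, 32]

Derivation:
Change: A[5] 7 -> -5, delta = -12
P[k] for k < 5: unchanged (A[5] not included)
P[k] for k >= 5: shift by delta = -12
  P[0] = 3 + 0 = 3
  P[1] = 16 + 0 = 16
  P[2] = 23 + 0 = 23
  P[3] = 17 + 0 = 17
  P[4] = 25 + 0 = 25
  P[5] = 32 + -12 = 20
  P[6] = 44 + -12 = 32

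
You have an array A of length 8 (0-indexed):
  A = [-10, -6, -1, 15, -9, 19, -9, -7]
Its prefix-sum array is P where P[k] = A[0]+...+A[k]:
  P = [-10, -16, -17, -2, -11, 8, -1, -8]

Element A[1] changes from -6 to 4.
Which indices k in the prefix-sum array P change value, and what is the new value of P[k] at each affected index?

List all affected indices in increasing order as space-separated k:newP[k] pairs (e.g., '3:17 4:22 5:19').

P[k] = A[0] + ... + A[k]
P[k] includes A[1] iff k >= 1
Affected indices: 1, 2, ..., 7; delta = 10
  P[1]: -16 + 10 = -6
  P[2]: -17 + 10 = -7
  P[3]: -2 + 10 = 8
  P[4]: -11 + 10 = -1
  P[5]: 8 + 10 = 18
  P[6]: -1 + 10 = 9
  P[7]: -8 + 10 = 2

Answer: 1:-6 2:-7 3:8 4:-1 5:18 6:9 7:2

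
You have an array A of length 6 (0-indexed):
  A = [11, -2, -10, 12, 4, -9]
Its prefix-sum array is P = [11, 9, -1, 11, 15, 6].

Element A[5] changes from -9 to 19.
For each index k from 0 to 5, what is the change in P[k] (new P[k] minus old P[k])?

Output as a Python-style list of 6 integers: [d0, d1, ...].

Element change: A[5] -9 -> 19, delta = 28
For k < 5: P[k] unchanged, delta_P[k] = 0
For k >= 5: P[k] shifts by exactly 28
Delta array: [0, 0, 0, 0, 0, 28]

Answer: [0, 0, 0, 0, 0, 28]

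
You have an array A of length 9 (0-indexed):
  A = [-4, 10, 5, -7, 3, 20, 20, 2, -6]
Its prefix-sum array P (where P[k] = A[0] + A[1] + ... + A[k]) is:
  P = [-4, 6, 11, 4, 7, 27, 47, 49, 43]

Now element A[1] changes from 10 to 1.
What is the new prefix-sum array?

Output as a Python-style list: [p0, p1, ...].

Answer: [-4, -3, 2, -5, -2, 18, 38, 40, 34]

Derivation:
Change: A[1] 10 -> 1, delta = -9
P[k] for k < 1: unchanged (A[1] not included)
P[k] for k >= 1: shift by delta = -9
  P[0] = -4 + 0 = -4
  P[1] = 6 + -9 = -3
  P[2] = 11 + -9 = 2
  P[3] = 4 + -9 = -5
  P[4] = 7 + -9 = -2
  P[5] = 27 + -9 = 18
  P[6] = 47 + -9 = 38
  P[7] = 49 + -9 = 40
  P[8] = 43 + -9 = 34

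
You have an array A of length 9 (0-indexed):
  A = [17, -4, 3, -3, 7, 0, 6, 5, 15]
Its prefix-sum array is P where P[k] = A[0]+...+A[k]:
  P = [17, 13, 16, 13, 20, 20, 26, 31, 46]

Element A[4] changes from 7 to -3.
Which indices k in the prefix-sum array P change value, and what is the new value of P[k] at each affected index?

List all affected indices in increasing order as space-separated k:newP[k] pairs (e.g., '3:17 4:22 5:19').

P[k] = A[0] + ... + A[k]
P[k] includes A[4] iff k >= 4
Affected indices: 4, 5, ..., 8; delta = -10
  P[4]: 20 + -10 = 10
  P[5]: 20 + -10 = 10
  P[6]: 26 + -10 = 16
  P[7]: 31 + -10 = 21
  P[8]: 46 + -10 = 36

Answer: 4:10 5:10 6:16 7:21 8:36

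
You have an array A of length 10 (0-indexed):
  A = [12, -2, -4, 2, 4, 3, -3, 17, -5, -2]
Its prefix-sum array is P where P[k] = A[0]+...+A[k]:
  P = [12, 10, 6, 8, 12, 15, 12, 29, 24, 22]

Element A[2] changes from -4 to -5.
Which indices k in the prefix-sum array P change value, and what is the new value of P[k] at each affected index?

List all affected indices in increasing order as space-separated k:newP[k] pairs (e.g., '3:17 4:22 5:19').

Answer: 2:5 3:7 4:11 5:14 6:11 7:28 8:23 9:21

Derivation:
P[k] = A[0] + ... + A[k]
P[k] includes A[2] iff k >= 2
Affected indices: 2, 3, ..., 9; delta = -1
  P[2]: 6 + -1 = 5
  P[3]: 8 + -1 = 7
  P[4]: 12 + -1 = 11
  P[5]: 15 + -1 = 14
  P[6]: 12 + -1 = 11
  P[7]: 29 + -1 = 28
  P[8]: 24 + -1 = 23
  P[9]: 22 + -1 = 21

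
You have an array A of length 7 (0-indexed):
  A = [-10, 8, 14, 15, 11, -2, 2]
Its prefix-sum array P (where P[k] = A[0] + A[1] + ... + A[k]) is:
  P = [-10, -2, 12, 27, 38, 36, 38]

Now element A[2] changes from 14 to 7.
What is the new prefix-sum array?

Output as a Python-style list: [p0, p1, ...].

Change: A[2] 14 -> 7, delta = -7
P[k] for k < 2: unchanged (A[2] not included)
P[k] for k >= 2: shift by delta = -7
  P[0] = -10 + 0 = -10
  P[1] = -2 + 0 = -2
  P[2] = 12 + -7 = 5
  P[3] = 27 + -7 = 20
  P[4] = 38 + -7 = 31
  P[5] = 36 + -7 = 29
  P[6] = 38 + -7 = 31

Answer: [-10, -2, 5, 20, 31, 29, 31]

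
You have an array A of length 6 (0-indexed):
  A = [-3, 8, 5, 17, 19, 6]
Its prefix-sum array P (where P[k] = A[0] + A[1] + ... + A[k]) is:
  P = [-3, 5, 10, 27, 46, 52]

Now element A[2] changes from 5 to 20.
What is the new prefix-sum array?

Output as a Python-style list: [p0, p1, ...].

Change: A[2] 5 -> 20, delta = 15
P[k] for k < 2: unchanged (A[2] not included)
P[k] for k >= 2: shift by delta = 15
  P[0] = -3 + 0 = -3
  P[1] = 5 + 0 = 5
  P[2] = 10 + 15 = 25
  P[3] = 27 + 15 = 42
  P[4] = 46 + 15 = 61
  P[5] = 52 + 15 = 67

Answer: [-3, 5, 25, 42, 61, 67]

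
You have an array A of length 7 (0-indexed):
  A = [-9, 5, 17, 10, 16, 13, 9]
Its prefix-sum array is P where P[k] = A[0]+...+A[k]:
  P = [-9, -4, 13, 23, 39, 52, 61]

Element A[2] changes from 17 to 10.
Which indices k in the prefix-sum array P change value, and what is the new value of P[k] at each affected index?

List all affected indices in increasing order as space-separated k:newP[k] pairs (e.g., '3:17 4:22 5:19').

Answer: 2:6 3:16 4:32 5:45 6:54

Derivation:
P[k] = A[0] + ... + A[k]
P[k] includes A[2] iff k >= 2
Affected indices: 2, 3, ..., 6; delta = -7
  P[2]: 13 + -7 = 6
  P[3]: 23 + -7 = 16
  P[4]: 39 + -7 = 32
  P[5]: 52 + -7 = 45
  P[6]: 61 + -7 = 54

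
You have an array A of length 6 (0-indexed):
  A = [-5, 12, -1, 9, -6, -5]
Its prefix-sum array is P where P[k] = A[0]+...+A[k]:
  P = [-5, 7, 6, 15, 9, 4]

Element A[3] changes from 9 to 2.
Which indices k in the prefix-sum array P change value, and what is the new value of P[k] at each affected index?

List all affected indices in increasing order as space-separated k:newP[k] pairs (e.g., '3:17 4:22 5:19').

Answer: 3:8 4:2 5:-3

Derivation:
P[k] = A[0] + ... + A[k]
P[k] includes A[3] iff k >= 3
Affected indices: 3, 4, ..., 5; delta = -7
  P[3]: 15 + -7 = 8
  P[4]: 9 + -7 = 2
  P[5]: 4 + -7 = -3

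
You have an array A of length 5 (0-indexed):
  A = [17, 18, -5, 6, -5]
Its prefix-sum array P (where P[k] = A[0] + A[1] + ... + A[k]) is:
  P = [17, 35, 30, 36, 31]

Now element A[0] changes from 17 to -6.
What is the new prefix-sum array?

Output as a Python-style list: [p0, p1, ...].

Answer: [-6, 12, 7, 13, 8]

Derivation:
Change: A[0] 17 -> -6, delta = -23
P[k] for k < 0: unchanged (A[0] not included)
P[k] for k >= 0: shift by delta = -23
  P[0] = 17 + -23 = -6
  P[1] = 35 + -23 = 12
  P[2] = 30 + -23 = 7
  P[3] = 36 + -23 = 13
  P[4] = 31 + -23 = 8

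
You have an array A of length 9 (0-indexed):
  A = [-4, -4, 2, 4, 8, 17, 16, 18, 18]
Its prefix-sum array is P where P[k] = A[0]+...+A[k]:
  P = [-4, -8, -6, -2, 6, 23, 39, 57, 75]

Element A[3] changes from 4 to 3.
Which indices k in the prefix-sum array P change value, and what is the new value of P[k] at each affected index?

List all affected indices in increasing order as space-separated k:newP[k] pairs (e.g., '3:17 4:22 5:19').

Answer: 3:-3 4:5 5:22 6:38 7:56 8:74

Derivation:
P[k] = A[0] + ... + A[k]
P[k] includes A[3] iff k >= 3
Affected indices: 3, 4, ..., 8; delta = -1
  P[3]: -2 + -1 = -3
  P[4]: 6 + -1 = 5
  P[5]: 23 + -1 = 22
  P[6]: 39 + -1 = 38
  P[7]: 57 + -1 = 56
  P[8]: 75 + -1 = 74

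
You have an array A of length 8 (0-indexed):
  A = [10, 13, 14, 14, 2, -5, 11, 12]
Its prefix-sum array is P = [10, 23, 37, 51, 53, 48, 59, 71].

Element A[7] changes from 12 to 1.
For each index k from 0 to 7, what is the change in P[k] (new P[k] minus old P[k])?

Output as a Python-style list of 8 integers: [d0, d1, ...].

Element change: A[7] 12 -> 1, delta = -11
For k < 7: P[k] unchanged, delta_P[k] = 0
For k >= 7: P[k] shifts by exactly -11
Delta array: [0, 0, 0, 0, 0, 0, 0, -11]

Answer: [0, 0, 0, 0, 0, 0, 0, -11]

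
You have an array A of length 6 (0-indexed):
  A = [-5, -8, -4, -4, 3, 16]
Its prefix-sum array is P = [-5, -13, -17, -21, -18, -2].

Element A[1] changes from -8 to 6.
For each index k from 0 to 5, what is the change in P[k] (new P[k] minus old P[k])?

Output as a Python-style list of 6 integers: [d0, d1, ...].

Answer: [0, 14, 14, 14, 14, 14]

Derivation:
Element change: A[1] -8 -> 6, delta = 14
For k < 1: P[k] unchanged, delta_P[k] = 0
For k >= 1: P[k] shifts by exactly 14
Delta array: [0, 14, 14, 14, 14, 14]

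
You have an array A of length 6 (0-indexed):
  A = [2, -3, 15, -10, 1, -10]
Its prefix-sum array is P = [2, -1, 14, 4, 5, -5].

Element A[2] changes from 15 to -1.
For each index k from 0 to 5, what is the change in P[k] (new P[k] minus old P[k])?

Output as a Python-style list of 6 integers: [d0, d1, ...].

Answer: [0, 0, -16, -16, -16, -16]

Derivation:
Element change: A[2] 15 -> -1, delta = -16
For k < 2: P[k] unchanged, delta_P[k] = 0
For k >= 2: P[k] shifts by exactly -16
Delta array: [0, 0, -16, -16, -16, -16]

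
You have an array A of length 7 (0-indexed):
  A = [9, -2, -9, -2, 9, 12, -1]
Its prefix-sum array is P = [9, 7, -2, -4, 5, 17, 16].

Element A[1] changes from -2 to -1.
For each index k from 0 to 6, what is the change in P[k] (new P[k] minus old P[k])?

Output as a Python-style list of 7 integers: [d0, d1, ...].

Element change: A[1] -2 -> -1, delta = 1
For k < 1: P[k] unchanged, delta_P[k] = 0
For k >= 1: P[k] shifts by exactly 1
Delta array: [0, 1, 1, 1, 1, 1, 1]

Answer: [0, 1, 1, 1, 1, 1, 1]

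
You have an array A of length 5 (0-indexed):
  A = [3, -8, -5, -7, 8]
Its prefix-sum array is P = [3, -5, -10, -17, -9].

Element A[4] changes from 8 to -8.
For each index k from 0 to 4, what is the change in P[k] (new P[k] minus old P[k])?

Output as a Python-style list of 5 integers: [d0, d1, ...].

Answer: [0, 0, 0, 0, -16]

Derivation:
Element change: A[4] 8 -> -8, delta = -16
For k < 4: P[k] unchanged, delta_P[k] = 0
For k >= 4: P[k] shifts by exactly -16
Delta array: [0, 0, 0, 0, -16]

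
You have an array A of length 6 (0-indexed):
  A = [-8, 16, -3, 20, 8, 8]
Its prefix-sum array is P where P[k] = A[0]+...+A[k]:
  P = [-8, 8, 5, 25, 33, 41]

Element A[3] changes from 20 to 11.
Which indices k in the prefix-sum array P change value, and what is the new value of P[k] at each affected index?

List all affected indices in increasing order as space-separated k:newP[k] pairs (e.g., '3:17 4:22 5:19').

Answer: 3:16 4:24 5:32

Derivation:
P[k] = A[0] + ... + A[k]
P[k] includes A[3] iff k >= 3
Affected indices: 3, 4, ..., 5; delta = -9
  P[3]: 25 + -9 = 16
  P[4]: 33 + -9 = 24
  P[5]: 41 + -9 = 32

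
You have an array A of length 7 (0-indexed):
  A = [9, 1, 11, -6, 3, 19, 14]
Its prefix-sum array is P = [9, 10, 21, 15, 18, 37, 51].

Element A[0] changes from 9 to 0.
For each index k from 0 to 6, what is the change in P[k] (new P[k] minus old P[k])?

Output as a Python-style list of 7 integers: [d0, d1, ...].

Answer: [-9, -9, -9, -9, -9, -9, -9]

Derivation:
Element change: A[0] 9 -> 0, delta = -9
For k < 0: P[k] unchanged, delta_P[k] = 0
For k >= 0: P[k] shifts by exactly -9
Delta array: [-9, -9, -9, -9, -9, -9, -9]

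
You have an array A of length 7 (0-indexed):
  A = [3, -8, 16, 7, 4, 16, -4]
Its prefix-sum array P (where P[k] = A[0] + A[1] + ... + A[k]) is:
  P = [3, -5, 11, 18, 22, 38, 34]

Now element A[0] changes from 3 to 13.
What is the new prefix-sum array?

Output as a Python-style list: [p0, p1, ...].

Change: A[0] 3 -> 13, delta = 10
P[k] for k < 0: unchanged (A[0] not included)
P[k] for k >= 0: shift by delta = 10
  P[0] = 3 + 10 = 13
  P[1] = -5 + 10 = 5
  P[2] = 11 + 10 = 21
  P[3] = 18 + 10 = 28
  P[4] = 22 + 10 = 32
  P[5] = 38 + 10 = 48
  P[6] = 34 + 10 = 44

Answer: [13, 5, 21, 28, 32, 48, 44]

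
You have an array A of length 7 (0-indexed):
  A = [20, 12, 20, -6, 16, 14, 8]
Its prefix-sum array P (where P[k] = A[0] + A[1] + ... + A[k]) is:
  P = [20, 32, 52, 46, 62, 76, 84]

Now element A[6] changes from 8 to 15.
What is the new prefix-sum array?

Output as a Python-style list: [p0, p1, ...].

Answer: [20, 32, 52, 46, 62, 76, 91]

Derivation:
Change: A[6] 8 -> 15, delta = 7
P[k] for k < 6: unchanged (A[6] not included)
P[k] for k >= 6: shift by delta = 7
  P[0] = 20 + 0 = 20
  P[1] = 32 + 0 = 32
  P[2] = 52 + 0 = 52
  P[3] = 46 + 0 = 46
  P[4] = 62 + 0 = 62
  P[5] = 76 + 0 = 76
  P[6] = 84 + 7 = 91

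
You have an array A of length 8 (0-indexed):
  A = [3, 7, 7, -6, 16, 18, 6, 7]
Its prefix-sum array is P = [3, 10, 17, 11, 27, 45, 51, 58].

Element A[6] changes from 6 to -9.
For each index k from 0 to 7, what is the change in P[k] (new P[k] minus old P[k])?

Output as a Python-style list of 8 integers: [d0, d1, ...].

Element change: A[6] 6 -> -9, delta = -15
For k < 6: P[k] unchanged, delta_P[k] = 0
For k >= 6: P[k] shifts by exactly -15
Delta array: [0, 0, 0, 0, 0, 0, -15, -15]

Answer: [0, 0, 0, 0, 0, 0, -15, -15]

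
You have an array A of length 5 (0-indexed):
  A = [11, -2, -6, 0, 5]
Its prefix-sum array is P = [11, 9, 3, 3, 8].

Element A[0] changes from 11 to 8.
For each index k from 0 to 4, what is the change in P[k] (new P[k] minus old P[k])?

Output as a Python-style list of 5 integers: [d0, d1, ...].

Answer: [-3, -3, -3, -3, -3]

Derivation:
Element change: A[0] 11 -> 8, delta = -3
For k < 0: P[k] unchanged, delta_P[k] = 0
For k >= 0: P[k] shifts by exactly -3
Delta array: [-3, -3, -3, -3, -3]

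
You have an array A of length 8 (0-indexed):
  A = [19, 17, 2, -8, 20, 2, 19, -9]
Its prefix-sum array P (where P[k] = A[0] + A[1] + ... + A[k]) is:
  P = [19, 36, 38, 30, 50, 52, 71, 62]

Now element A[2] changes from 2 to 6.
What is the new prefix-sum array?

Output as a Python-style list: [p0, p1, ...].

Change: A[2] 2 -> 6, delta = 4
P[k] for k < 2: unchanged (A[2] not included)
P[k] for k >= 2: shift by delta = 4
  P[0] = 19 + 0 = 19
  P[1] = 36 + 0 = 36
  P[2] = 38 + 4 = 42
  P[3] = 30 + 4 = 34
  P[4] = 50 + 4 = 54
  P[5] = 52 + 4 = 56
  P[6] = 71 + 4 = 75
  P[7] = 62 + 4 = 66

Answer: [19, 36, 42, 34, 54, 56, 75, 66]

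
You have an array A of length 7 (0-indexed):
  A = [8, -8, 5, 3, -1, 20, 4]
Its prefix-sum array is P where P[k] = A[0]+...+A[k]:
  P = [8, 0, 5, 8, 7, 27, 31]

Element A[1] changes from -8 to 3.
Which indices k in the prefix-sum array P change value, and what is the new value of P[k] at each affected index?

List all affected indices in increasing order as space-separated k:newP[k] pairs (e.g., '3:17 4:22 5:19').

P[k] = A[0] + ... + A[k]
P[k] includes A[1] iff k >= 1
Affected indices: 1, 2, ..., 6; delta = 11
  P[1]: 0 + 11 = 11
  P[2]: 5 + 11 = 16
  P[3]: 8 + 11 = 19
  P[4]: 7 + 11 = 18
  P[5]: 27 + 11 = 38
  P[6]: 31 + 11 = 42

Answer: 1:11 2:16 3:19 4:18 5:38 6:42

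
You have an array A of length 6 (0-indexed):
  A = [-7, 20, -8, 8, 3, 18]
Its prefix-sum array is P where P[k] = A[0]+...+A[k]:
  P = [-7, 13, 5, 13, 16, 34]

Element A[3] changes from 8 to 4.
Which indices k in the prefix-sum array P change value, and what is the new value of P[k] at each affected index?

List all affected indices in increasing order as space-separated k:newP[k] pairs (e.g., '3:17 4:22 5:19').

P[k] = A[0] + ... + A[k]
P[k] includes A[3] iff k >= 3
Affected indices: 3, 4, ..., 5; delta = -4
  P[3]: 13 + -4 = 9
  P[4]: 16 + -4 = 12
  P[5]: 34 + -4 = 30

Answer: 3:9 4:12 5:30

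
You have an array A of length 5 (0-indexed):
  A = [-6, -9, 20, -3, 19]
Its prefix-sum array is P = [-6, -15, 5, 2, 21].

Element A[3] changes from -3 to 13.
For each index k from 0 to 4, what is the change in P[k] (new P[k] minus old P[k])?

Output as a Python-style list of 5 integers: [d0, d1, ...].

Answer: [0, 0, 0, 16, 16]

Derivation:
Element change: A[3] -3 -> 13, delta = 16
For k < 3: P[k] unchanged, delta_P[k] = 0
For k >= 3: P[k] shifts by exactly 16
Delta array: [0, 0, 0, 16, 16]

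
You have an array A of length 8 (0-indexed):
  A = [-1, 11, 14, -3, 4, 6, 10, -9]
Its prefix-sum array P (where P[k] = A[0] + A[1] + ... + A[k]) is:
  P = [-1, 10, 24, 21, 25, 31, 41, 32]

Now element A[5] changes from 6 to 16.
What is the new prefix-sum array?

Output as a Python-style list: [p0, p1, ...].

Change: A[5] 6 -> 16, delta = 10
P[k] for k < 5: unchanged (A[5] not included)
P[k] for k >= 5: shift by delta = 10
  P[0] = -1 + 0 = -1
  P[1] = 10 + 0 = 10
  P[2] = 24 + 0 = 24
  P[3] = 21 + 0 = 21
  P[4] = 25 + 0 = 25
  P[5] = 31 + 10 = 41
  P[6] = 41 + 10 = 51
  P[7] = 32 + 10 = 42

Answer: [-1, 10, 24, 21, 25, 41, 51, 42]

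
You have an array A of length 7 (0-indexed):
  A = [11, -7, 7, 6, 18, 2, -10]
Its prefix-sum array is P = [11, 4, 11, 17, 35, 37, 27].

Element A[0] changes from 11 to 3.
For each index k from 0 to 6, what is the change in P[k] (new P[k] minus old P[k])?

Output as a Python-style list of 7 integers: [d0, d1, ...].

Element change: A[0] 11 -> 3, delta = -8
For k < 0: P[k] unchanged, delta_P[k] = 0
For k >= 0: P[k] shifts by exactly -8
Delta array: [-8, -8, -8, -8, -8, -8, -8]

Answer: [-8, -8, -8, -8, -8, -8, -8]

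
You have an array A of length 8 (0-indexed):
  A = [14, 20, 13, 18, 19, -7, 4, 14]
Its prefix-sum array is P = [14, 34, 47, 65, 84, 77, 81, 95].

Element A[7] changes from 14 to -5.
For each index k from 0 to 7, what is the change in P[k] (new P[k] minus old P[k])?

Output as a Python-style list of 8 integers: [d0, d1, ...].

Answer: [0, 0, 0, 0, 0, 0, 0, -19]

Derivation:
Element change: A[7] 14 -> -5, delta = -19
For k < 7: P[k] unchanged, delta_P[k] = 0
For k >= 7: P[k] shifts by exactly -19
Delta array: [0, 0, 0, 0, 0, 0, 0, -19]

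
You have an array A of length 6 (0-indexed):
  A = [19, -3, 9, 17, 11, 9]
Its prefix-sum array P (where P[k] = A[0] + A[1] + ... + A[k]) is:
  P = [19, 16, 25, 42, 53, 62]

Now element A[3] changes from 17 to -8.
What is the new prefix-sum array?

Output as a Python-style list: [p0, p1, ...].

Change: A[3] 17 -> -8, delta = -25
P[k] for k < 3: unchanged (A[3] not included)
P[k] for k >= 3: shift by delta = -25
  P[0] = 19 + 0 = 19
  P[1] = 16 + 0 = 16
  P[2] = 25 + 0 = 25
  P[3] = 42 + -25 = 17
  P[4] = 53 + -25 = 28
  P[5] = 62 + -25 = 37

Answer: [19, 16, 25, 17, 28, 37]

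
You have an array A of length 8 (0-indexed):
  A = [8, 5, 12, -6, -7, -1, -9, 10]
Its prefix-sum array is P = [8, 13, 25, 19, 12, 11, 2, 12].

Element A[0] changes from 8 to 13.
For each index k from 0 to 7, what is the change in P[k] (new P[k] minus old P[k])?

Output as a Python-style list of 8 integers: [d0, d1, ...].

Element change: A[0] 8 -> 13, delta = 5
For k < 0: P[k] unchanged, delta_P[k] = 0
For k >= 0: P[k] shifts by exactly 5
Delta array: [5, 5, 5, 5, 5, 5, 5, 5]

Answer: [5, 5, 5, 5, 5, 5, 5, 5]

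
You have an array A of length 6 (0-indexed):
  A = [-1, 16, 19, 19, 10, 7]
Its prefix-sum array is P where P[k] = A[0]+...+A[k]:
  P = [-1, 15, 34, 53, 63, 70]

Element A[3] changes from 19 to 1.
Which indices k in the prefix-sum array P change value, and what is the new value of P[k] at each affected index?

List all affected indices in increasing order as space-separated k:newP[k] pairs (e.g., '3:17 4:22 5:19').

P[k] = A[0] + ... + A[k]
P[k] includes A[3] iff k >= 3
Affected indices: 3, 4, ..., 5; delta = -18
  P[3]: 53 + -18 = 35
  P[4]: 63 + -18 = 45
  P[5]: 70 + -18 = 52

Answer: 3:35 4:45 5:52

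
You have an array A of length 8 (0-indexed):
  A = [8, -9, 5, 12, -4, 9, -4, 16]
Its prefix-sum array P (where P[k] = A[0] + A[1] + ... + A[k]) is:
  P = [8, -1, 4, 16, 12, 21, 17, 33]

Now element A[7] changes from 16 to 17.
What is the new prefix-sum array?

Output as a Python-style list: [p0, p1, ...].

Change: A[7] 16 -> 17, delta = 1
P[k] for k < 7: unchanged (A[7] not included)
P[k] for k >= 7: shift by delta = 1
  P[0] = 8 + 0 = 8
  P[1] = -1 + 0 = -1
  P[2] = 4 + 0 = 4
  P[3] = 16 + 0 = 16
  P[4] = 12 + 0 = 12
  P[5] = 21 + 0 = 21
  P[6] = 17 + 0 = 17
  P[7] = 33 + 1 = 34

Answer: [8, -1, 4, 16, 12, 21, 17, 34]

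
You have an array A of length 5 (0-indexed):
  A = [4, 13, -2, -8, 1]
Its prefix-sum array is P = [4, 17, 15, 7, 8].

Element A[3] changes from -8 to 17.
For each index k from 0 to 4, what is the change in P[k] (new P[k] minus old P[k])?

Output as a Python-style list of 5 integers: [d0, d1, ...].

Answer: [0, 0, 0, 25, 25]

Derivation:
Element change: A[3] -8 -> 17, delta = 25
For k < 3: P[k] unchanged, delta_P[k] = 0
For k >= 3: P[k] shifts by exactly 25
Delta array: [0, 0, 0, 25, 25]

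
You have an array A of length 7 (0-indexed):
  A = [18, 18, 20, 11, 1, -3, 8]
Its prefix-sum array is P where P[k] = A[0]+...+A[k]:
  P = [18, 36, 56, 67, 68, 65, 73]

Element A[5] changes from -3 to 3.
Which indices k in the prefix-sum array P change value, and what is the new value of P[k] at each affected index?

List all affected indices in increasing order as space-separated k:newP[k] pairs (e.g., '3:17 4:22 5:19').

P[k] = A[0] + ... + A[k]
P[k] includes A[5] iff k >= 5
Affected indices: 5, 6, ..., 6; delta = 6
  P[5]: 65 + 6 = 71
  P[6]: 73 + 6 = 79

Answer: 5:71 6:79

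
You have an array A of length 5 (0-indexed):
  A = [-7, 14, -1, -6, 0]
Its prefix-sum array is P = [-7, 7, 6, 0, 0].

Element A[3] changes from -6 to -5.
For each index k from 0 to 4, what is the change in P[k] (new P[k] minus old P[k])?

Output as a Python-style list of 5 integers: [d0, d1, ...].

Answer: [0, 0, 0, 1, 1]

Derivation:
Element change: A[3] -6 -> -5, delta = 1
For k < 3: P[k] unchanged, delta_P[k] = 0
For k >= 3: P[k] shifts by exactly 1
Delta array: [0, 0, 0, 1, 1]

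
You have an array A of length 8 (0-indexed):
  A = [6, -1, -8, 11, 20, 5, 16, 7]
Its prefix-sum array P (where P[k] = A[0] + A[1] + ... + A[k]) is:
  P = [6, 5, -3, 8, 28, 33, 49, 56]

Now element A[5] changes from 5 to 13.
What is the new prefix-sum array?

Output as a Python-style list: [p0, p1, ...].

Answer: [6, 5, -3, 8, 28, 41, 57, 64]

Derivation:
Change: A[5] 5 -> 13, delta = 8
P[k] for k < 5: unchanged (A[5] not included)
P[k] for k >= 5: shift by delta = 8
  P[0] = 6 + 0 = 6
  P[1] = 5 + 0 = 5
  P[2] = -3 + 0 = -3
  P[3] = 8 + 0 = 8
  P[4] = 28 + 0 = 28
  P[5] = 33 + 8 = 41
  P[6] = 49 + 8 = 57
  P[7] = 56 + 8 = 64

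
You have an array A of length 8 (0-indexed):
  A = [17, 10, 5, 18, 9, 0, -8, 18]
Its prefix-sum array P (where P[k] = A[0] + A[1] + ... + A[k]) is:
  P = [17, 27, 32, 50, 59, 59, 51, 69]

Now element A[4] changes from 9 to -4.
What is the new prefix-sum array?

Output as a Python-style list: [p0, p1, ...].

Answer: [17, 27, 32, 50, 46, 46, 38, 56]

Derivation:
Change: A[4] 9 -> -4, delta = -13
P[k] for k < 4: unchanged (A[4] not included)
P[k] for k >= 4: shift by delta = -13
  P[0] = 17 + 0 = 17
  P[1] = 27 + 0 = 27
  P[2] = 32 + 0 = 32
  P[3] = 50 + 0 = 50
  P[4] = 59 + -13 = 46
  P[5] = 59 + -13 = 46
  P[6] = 51 + -13 = 38
  P[7] = 69 + -13 = 56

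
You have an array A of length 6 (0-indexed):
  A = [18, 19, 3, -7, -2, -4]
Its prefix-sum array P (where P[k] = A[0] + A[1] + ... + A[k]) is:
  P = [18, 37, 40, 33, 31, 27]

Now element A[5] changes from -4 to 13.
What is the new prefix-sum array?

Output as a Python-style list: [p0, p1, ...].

Change: A[5] -4 -> 13, delta = 17
P[k] for k < 5: unchanged (A[5] not included)
P[k] for k >= 5: shift by delta = 17
  P[0] = 18 + 0 = 18
  P[1] = 37 + 0 = 37
  P[2] = 40 + 0 = 40
  P[3] = 33 + 0 = 33
  P[4] = 31 + 0 = 31
  P[5] = 27 + 17 = 44

Answer: [18, 37, 40, 33, 31, 44]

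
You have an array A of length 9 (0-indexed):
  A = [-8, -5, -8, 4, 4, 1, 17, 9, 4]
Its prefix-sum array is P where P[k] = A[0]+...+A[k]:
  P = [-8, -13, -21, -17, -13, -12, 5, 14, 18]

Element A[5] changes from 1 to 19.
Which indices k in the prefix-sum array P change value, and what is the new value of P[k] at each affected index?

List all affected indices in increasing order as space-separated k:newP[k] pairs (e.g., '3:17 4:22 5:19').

Answer: 5:6 6:23 7:32 8:36

Derivation:
P[k] = A[0] + ... + A[k]
P[k] includes A[5] iff k >= 5
Affected indices: 5, 6, ..., 8; delta = 18
  P[5]: -12 + 18 = 6
  P[6]: 5 + 18 = 23
  P[7]: 14 + 18 = 32
  P[8]: 18 + 18 = 36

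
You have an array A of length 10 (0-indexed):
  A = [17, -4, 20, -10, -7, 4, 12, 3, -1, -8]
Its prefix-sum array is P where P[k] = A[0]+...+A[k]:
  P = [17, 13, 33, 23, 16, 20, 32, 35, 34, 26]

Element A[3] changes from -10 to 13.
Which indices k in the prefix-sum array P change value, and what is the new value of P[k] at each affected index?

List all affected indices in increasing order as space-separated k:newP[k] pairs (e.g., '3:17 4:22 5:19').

Answer: 3:46 4:39 5:43 6:55 7:58 8:57 9:49

Derivation:
P[k] = A[0] + ... + A[k]
P[k] includes A[3] iff k >= 3
Affected indices: 3, 4, ..., 9; delta = 23
  P[3]: 23 + 23 = 46
  P[4]: 16 + 23 = 39
  P[5]: 20 + 23 = 43
  P[6]: 32 + 23 = 55
  P[7]: 35 + 23 = 58
  P[8]: 34 + 23 = 57
  P[9]: 26 + 23 = 49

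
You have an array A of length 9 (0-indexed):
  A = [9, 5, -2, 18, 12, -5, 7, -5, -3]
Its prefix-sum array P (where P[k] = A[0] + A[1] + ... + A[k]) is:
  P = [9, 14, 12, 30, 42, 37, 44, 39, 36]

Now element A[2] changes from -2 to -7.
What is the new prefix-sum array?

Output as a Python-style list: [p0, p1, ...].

Change: A[2] -2 -> -7, delta = -5
P[k] for k < 2: unchanged (A[2] not included)
P[k] for k >= 2: shift by delta = -5
  P[0] = 9 + 0 = 9
  P[1] = 14 + 0 = 14
  P[2] = 12 + -5 = 7
  P[3] = 30 + -5 = 25
  P[4] = 42 + -5 = 37
  P[5] = 37 + -5 = 32
  P[6] = 44 + -5 = 39
  P[7] = 39 + -5 = 34
  P[8] = 36 + -5 = 31

Answer: [9, 14, 7, 25, 37, 32, 39, 34, 31]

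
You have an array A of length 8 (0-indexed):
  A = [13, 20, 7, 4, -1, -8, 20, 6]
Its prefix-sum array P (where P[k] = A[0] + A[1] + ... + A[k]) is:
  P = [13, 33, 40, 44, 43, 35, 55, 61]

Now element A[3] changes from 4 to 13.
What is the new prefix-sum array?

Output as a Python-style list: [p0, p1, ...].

Answer: [13, 33, 40, 53, 52, 44, 64, 70]

Derivation:
Change: A[3] 4 -> 13, delta = 9
P[k] for k < 3: unchanged (A[3] not included)
P[k] for k >= 3: shift by delta = 9
  P[0] = 13 + 0 = 13
  P[1] = 33 + 0 = 33
  P[2] = 40 + 0 = 40
  P[3] = 44 + 9 = 53
  P[4] = 43 + 9 = 52
  P[5] = 35 + 9 = 44
  P[6] = 55 + 9 = 64
  P[7] = 61 + 9 = 70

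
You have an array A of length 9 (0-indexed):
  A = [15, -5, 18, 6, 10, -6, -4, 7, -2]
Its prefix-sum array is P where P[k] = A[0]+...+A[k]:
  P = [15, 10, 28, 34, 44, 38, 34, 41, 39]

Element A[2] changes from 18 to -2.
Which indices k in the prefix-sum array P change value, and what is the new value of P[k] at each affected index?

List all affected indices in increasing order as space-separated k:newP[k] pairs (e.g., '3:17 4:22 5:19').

P[k] = A[0] + ... + A[k]
P[k] includes A[2] iff k >= 2
Affected indices: 2, 3, ..., 8; delta = -20
  P[2]: 28 + -20 = 8
  P[3]: 34 + -20 = 14
  P[4]: 44 + -20 = 24
  P[5]: 38 + -20 = 18
  P[6]: 34 + -20 = 14
  P[7]: 41 + -20 = 21
  P[8]: 39 + -20 = 19

Answer: 2:8 3:14 4:24 5:18 6:14 7:21 8:19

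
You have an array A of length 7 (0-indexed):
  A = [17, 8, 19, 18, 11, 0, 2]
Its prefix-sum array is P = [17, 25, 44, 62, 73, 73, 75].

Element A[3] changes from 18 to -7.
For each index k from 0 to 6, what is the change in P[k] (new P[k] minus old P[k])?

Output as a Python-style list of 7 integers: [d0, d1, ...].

Element change: A[3] 18 -> -7, delta = -25
For k < 3: P[k] unchanged, delta_P[k] = 0
For k >= 3: P[k] shifts by exactly -25
Delta array: [0, 0, 0, -25, -25, -25, -25]

Answer: [0, 0, 0, -25, -25, -25, -25]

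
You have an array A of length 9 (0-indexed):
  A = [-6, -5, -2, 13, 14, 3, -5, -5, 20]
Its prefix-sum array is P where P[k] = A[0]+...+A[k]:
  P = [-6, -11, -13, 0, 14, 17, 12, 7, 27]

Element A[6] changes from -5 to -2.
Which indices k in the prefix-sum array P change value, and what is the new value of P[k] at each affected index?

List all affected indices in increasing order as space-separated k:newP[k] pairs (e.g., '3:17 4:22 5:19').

Answer: 6:15 7:10 8:30

Derivation:
P[k] = A[0] + ... + A[k]
P[k] includes A[6] iff k >= 6
Affected indices: 6, 7, ..., 8; delta = 3
  P[6]: 12 + 3 = 15
  P[7]: 7 + 3 = 10
  P[8]: 27 + 3 = 30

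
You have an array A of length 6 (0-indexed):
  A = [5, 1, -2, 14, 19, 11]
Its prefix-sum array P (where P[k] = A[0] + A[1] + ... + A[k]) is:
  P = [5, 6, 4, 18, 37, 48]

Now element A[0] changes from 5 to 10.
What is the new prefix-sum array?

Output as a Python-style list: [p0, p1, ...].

Change: A[0] 5 -> 10, delta = 5
P[k] for k < 0: unchanged (A[0] not included)
P[k] for k >= 0: shift by delta = 5
  P[0] = 5 + 5 = 10
  P[1] = 6 + 5 = 11
  P[2] = 4 + 5 = 9
  P[3] = 18 + 5 = 23
  P[4] = 37 + 5 = 42
  P[5] = 48 + 5 = 53

Answer: [10, 11, 9, 23, 42, 53]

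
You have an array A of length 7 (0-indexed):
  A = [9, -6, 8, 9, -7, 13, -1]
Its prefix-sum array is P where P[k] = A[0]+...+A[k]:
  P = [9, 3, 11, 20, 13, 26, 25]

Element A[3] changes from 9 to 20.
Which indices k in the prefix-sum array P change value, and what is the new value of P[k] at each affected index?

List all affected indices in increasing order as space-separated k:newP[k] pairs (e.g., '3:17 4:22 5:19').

P[k] = A[0] + ... + A[k]
P[k] includes A[3] iff k >= 3
Affected indices: 3, 4, ..., 6; delta = 11
  P[3]: 20 + 11 = 31
  P[4]: 13 + 11 = 24
  P[5]: 26 + 11 = 37
  P[6]: 25 + 11 = 36

Answer: 3:31 4:24 5:37 6:36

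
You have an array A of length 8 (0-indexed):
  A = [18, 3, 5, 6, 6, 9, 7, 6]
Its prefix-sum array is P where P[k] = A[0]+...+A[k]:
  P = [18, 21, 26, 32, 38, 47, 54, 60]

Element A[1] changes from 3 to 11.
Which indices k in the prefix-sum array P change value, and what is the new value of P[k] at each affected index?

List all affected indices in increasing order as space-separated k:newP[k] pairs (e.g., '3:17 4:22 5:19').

Answer: 1:29 2:34 3:40 4:46 5:55 6:62 7:68

Derivation:
P[k] = A[0] + ... + A[k]
P[k] includes A[1] iff k >= 1
Affected indices: 1, 2, ..., 7; delta = 8
  P[1]: 21 + 8 = 29
  P[2]: 26 + 8 = 34
  P[3]: 32 + 8 = 40
  P[4]: 38 + 8 = 46
  P[5]: 47 + 8 = 55
  P[6]: 54 + 8 = 62
  P[7]: 60 + 8 = 68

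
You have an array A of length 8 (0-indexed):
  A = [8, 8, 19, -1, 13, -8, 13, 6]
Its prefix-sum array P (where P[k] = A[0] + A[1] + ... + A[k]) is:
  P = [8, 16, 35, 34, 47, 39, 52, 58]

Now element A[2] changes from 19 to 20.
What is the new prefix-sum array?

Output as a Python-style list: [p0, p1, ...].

Answer: [8, 16, 36, 35, 48, 40, 53, 59]

Derivation:
Change: A[2] 19 -> 20, delta = 1
P[k] for k < 2: unchanged (A[2] not included)
P[k] for k >= 2: shift by delta = 1
  P[0] = 8 + 0 = 8
  P[1] = 16 + 0 = 16
  P[2] = 35 + 1 = 36
  P[3] = 34 + 1 = 35
  P[4] = 47 + 1 = 48
  P[5] = 39 + 1 = 40
  P[6] = 52 + 1 = 53
  P[7] = 58 + 1 = 59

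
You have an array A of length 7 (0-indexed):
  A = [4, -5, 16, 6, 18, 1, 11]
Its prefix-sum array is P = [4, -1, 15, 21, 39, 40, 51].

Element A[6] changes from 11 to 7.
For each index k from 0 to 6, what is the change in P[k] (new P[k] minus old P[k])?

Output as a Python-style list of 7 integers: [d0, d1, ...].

Answer: [0, 0, 0, 0, 0, 0, -4]

Derivation:
Element change: A[6] 11 -> 7, delta = -4
For k < 6: P[k] unchanged, delta_P[k] = 0
For k >= 6: P[k] shifts by exactly -4
Delta array: [0, 0, 0, 0, 0, 0, -4]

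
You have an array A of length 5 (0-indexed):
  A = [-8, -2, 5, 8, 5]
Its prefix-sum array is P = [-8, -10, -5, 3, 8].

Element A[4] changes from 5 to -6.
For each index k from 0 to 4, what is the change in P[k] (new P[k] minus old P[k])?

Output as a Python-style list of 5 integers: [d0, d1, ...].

Answer: [0, 0, 0, 0, -11]

Derivation:
Element change: A[4] 5 -> -6, delta = -11
For k < 4: P[k] unchanged, delta_P[k] = 0
For k >= 4: P[k] shifts by exactly -11
Delta array: [0, 0, 0, 0, -11]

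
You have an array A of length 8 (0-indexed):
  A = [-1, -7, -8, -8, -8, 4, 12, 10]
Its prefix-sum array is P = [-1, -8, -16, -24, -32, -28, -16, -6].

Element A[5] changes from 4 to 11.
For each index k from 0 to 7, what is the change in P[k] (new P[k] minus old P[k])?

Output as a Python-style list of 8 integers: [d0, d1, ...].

Answer: [0, 0, 0, 0, 0, 7, 7, 7]

Derivation:
Element change: A[5] 4 -> 11, delta = 7
For k < 5: P[k] unchanged, delta_P[k] = 0
For k >= 5: P[k] shifts by exactly 7
Delta array: [0, 0, 0, 0, 0, 7, 7, 7]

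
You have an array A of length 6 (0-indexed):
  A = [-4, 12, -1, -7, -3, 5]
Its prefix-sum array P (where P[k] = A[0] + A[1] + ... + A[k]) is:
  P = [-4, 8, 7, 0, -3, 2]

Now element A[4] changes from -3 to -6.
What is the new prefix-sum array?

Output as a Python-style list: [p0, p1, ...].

Change: A[4] -3 -> -6, delta = -3
P[k] for k < 4: unchanged (A[4] not included)
P[k] for k >= 4: shift by delta = -3
  P[0] = -4 + 0 = -4
  P[1] = 8 + 0 = 8
  P[2] = 7 + 0 = 7
  P[3] = 0 + 0 = 0
  P[4] = -3 + -3 = -6
  P[5] = 2 + -3 = -1

Answer: [-4, 8, 7, 0, -6, -1]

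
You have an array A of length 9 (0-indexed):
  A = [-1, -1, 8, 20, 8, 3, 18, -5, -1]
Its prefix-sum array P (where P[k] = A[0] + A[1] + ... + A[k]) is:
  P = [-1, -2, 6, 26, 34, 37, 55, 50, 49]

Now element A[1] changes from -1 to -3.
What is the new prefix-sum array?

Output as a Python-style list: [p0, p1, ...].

Answer: [-1, -4, 4, 24, 32, 35, 53, 48, 47]

Derivation:
Change: A[1] -1 -> -3, delta = -2
P[k] for k < 1: unchanged (A[1] not included)
P[k] for k >= 1: shift by delta = -2
  P[0] = -1 + 0 = -1
  P[1] = -2 + -2 = -4
  P[2] = 6 + -2 = 4
  P[3] = 26 + -2 = 24
  P[4] = 34 + -2 = 32
  P[5] = 37 + -2 = 35
  P[6] = 55 + -2 = 53
  P[7] = 50 + -2 = 48
  P[8] = 49 + -2 = 47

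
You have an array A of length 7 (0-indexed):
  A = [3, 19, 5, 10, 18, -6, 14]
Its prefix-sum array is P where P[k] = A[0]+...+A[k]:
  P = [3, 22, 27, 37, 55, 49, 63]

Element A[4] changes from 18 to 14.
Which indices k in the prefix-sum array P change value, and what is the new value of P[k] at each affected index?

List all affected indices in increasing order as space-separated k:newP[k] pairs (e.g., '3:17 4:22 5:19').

P[k] = A[0] + ... + A[k]
P[k] includes A[4] iff k >= 4
Affected indices: 4, 5, ..., 6; delta = -4
  P[4]: 55 + -4 = 51
  P[5]: 49 + -4 = 45
  P[6]: 63 + -4 = 59

Answer: 4:51 5:45 6:59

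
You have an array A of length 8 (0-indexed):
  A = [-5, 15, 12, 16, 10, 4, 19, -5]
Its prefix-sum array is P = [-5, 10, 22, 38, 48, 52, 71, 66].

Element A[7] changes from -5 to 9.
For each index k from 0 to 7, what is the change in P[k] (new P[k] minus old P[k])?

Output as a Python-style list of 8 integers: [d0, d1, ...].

Element change: A[7] -5 -> 9, delta = 14
For k < 7: P[k] unchanged, delta_P[k] = 0
For k >= 7: P[k] shifts by exactly 14
Delta array: [0, 0, 0, 0, 0, 0, 0, 14]

Answer: [0, 0, 0, 0, 0, 0, 0, 14]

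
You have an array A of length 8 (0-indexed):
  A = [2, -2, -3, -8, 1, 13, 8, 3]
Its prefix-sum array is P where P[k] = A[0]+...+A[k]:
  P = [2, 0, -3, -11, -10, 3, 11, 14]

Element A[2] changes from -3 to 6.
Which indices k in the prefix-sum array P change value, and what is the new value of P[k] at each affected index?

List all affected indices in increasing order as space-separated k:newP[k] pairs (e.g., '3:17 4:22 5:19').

Answer: 2:6 3:-2 4:-1 5:12 6:20 7:23

Derivation:
P[k] = A[0] + ... + A[k]
P[k] includes A[2] iff k >= 2
Affected indices: 2, 3, ..., 7; delta = 9
  P[2]: -3 + 9 = 6
  P[3]: -11 + 9 = -2
  P[4]: -10 + 9 = -1
  P[5]: 3 + 9 = 12
  P[6]: 11 + 9 = 20
  P[7]: 14 + 9 = 23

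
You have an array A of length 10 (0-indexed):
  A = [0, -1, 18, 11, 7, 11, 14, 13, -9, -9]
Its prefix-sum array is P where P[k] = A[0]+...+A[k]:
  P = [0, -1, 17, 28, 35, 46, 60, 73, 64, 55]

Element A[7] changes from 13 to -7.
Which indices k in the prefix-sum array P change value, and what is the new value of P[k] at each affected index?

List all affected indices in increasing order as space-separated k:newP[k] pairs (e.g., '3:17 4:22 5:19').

Answer: 7:53 8:44 9:35

Derivation:
P[k] = A[0] + ... + A[k]
P[k] includes A[7] iff k >= 7
Affected indices: 7, 8, ..., 9; delta = -20
  P[7]: 73 + -20 = 53
  P[8]: 64 + -20 = 44
  P[9]: 55 + -20 = 35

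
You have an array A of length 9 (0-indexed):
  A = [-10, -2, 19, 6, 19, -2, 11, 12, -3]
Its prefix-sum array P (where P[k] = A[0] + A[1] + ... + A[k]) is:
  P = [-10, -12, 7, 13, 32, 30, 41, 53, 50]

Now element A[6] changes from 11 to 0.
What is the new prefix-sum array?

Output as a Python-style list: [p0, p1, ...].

Change: A[6] 11 -> 0, delta = -11
P[k] for k < 6: unchanged (A[6] not included)
P[k] for k >= 6: shift by delta = -11
  P[0] = -10 + 0 = -10
  P[1] = -12 + 0 = -12
  P[2] = 7 + 0 = 7
  P[3] = 13 + 0 = 13
  P[4] = 32 + 0 = 32
  P[5] = 30 + 0 = 30
  P[6] = 41 + -11 = 30
  P[7] = 53 + -11 = 42
  P[8] = 50 + -11 = 39

Answer: [-10, -12, 7, 13, 32, 30, 30, 42, 39]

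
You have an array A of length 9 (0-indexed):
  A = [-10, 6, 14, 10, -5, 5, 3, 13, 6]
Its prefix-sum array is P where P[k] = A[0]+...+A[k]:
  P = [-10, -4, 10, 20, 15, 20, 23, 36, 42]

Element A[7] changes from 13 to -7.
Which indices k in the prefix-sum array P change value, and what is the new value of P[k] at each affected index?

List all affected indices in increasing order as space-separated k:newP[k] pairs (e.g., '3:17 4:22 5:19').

Answer: 7:16 8:22

Derivation:
P[k] = A[0] + ... + A[k]
P[k] includes A[7] iff k >= 7
Affected indices: 7, 8, ..., 8; delta = -20
  P[7]: 36 + -20 = 16
  P[8]: 42 + -20 = 22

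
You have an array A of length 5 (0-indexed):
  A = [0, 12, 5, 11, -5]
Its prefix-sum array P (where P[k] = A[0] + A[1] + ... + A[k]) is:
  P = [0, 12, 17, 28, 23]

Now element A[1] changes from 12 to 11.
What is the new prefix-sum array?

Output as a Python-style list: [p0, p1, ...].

Change: A[1] 12 -> 11, delta = -1
P[k] for k < 1: unchanged (A[1] not included)
P[k] for k >= 1: shift by delta = -1
  P[0] = 0 + 0 = 0
  P[1] = 12 + -1 = 11
  P[2] = 17 + -1 = 16
  P[3] = 28 + -1 = 27
  P[4] = 23 + -1 = 22

Answer: [0, 11, 16, 27, 22]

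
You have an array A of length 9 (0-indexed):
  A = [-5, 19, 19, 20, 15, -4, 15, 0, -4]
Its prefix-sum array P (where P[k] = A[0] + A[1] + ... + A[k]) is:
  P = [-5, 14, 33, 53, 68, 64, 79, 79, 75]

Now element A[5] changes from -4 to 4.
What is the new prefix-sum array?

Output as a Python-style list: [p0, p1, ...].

Answer: [-5, 14, 33, 53, 68, 72, 87, 87, 83]

Derivation:
Change: A[5] -4 -> 4, delta = 8
P[k] for k < 5: unchanged (A[5] not included)
P[k] for k >= 5: shift by delta = 8
  P[0] = -5 + 0 = -5
  P[1] = 14 + 0 = 14
  P[2] = 33 + 0 = 33
  P[3] = 53 + 0 = 53
  P[4] = 68 + 0 = 68
  P[5] = 64 + 8 = 72
  P[6] = 79 + 8 = 87
  P[7] = 79 + 8 = 87
  P[8] = 75 + 8 = 83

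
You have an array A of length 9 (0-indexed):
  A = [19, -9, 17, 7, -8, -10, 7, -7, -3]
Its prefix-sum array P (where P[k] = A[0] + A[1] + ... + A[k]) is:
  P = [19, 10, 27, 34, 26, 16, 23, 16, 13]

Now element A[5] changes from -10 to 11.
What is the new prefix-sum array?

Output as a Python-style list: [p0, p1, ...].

Change: A[5] -10 -> 11, delta = 21
P[k] for k < 5: unchanged (A[5] not included)
P[k] for k >= 5: shift by delta = 21
  P[0] = 19 + 0 = 19
  P[1] = 10 + 0 = 10
  P[2] = 27 + 0 = 27
  P[3] = 34 + 0 = 34
  P[4] = 26 + 0 = 26
  P[5] = 16 + 21 = 37
  P[6] = 23 + 21 = 44
  P[7] = 16 + 21 = 37
  P[8] = 13 + 21 = 34

Answer: [19, 10, 27, 34, 26, 37, 44, 37, 34]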